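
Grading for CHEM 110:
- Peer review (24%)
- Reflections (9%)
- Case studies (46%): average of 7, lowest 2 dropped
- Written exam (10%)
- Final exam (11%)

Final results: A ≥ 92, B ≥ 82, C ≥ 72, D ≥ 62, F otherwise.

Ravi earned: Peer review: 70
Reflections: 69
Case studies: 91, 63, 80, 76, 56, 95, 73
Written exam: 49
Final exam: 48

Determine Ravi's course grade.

Case studies: drop 56, 63 → average of remaining 5 = 415/5 = 83
Weighted total:
  Peer review 70 × 0.24 = 16.8
  Reflections 69 × 0.09 = 6.21
  Case studies 83 × 0.46 = 38.18
  Written exam 49 × 0.1 = 4.9
  Final exam 48 × 0.11 = 5.28
Sum = 71.37
71.37 is ≥ 62 and < 72 → D

D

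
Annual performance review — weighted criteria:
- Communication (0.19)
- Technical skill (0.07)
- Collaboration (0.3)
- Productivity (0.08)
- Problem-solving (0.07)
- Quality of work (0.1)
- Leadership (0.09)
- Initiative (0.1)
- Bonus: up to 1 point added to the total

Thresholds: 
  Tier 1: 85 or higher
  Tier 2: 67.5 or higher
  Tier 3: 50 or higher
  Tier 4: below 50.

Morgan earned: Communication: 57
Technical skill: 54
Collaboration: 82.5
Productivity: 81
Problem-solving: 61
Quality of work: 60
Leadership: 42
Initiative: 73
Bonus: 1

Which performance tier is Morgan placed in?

Weighted total:
  Communication 57 × 0.19 = 10.83
  Technical skill 54 × 0.07 = 3.78
  Collaboration 82.5 × 0.3 = 24.75
  Productivity 81 × 0.08 = 6.48
  Problem-solving 61 × 0.07 = 4.27
  Quality of work 60 × 0.1 = 6
  Leadership 42 × 0.09 = 3.78
  Initiative 73 × 0.1 = 7.3
Sum = 67.19
Bonus: 67.19 + 1 = 68.19
68.19 is ≥ 67.5 and < 85 → Tier 2

Tier 2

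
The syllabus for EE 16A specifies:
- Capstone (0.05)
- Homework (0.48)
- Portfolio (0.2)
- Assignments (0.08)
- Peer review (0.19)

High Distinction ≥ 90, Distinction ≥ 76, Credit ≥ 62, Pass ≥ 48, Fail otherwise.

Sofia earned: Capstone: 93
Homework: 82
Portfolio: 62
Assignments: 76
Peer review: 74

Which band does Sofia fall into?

Distinction

Weighted total:
  Capstone 93 × 0.05 = 4.65
  Homework 82 × 0.48 = 39.36
  Portfolio 62 × 0.2 = 12.4
  Assignments 76 × 0.08 = 6.08
  Peer review 74 × 0.19 = 14.06
Sum = 76.55
76.55 is ≥ 76 and < 90 → Distinction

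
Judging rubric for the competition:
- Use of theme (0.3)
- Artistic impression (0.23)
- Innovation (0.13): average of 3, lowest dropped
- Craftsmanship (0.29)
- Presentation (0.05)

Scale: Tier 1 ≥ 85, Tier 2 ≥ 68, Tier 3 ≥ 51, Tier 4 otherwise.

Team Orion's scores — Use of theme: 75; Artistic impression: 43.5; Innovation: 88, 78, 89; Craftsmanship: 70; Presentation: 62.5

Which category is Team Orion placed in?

Tier 3

Innovation: drop 78 → average of remaining 2 = 177/2 = 88.5
Weighted total:
  Use of theme 75 × 0.3 = 22.5
  Artistic impression 43.5 × 0.23 = 10.005
  Innovation 88.5 × 0.13 = 11.505
  Craftsmanship 70 × 0.29 = 20.3
  Presentation 62.5 × 0.05 = 3.125
Sum = 67.435
67.435 is ≥ 51 and < 68 → Tier 3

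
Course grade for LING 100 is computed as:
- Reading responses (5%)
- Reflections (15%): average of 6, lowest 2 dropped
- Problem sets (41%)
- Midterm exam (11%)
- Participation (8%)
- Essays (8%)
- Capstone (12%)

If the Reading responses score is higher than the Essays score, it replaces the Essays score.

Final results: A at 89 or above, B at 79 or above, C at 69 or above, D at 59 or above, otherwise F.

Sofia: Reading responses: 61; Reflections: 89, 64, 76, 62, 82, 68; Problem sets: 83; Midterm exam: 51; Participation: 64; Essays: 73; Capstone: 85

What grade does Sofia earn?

C

Reflections: drop 62, 64 → average of remaining 4 = 315/4 = 78.75
Reading responses (61) ≤ Essays (73), so Essays stays at 73.
Weighted total:
  Reading responses 61 × 0.05 = 3.05
  Reflections 78.75 × 0.15 = 11.8125
  Problem sets 83 × 0.41 = 34.03
  Midterm exam 51 × 0.11 = 5.61
  Participation 64 × 0.08 = 5.12
  Essays 73 × 0.08 = 5.84
  Capstone 85 × 0.12 = 10.2
Sum = 75.6625
75.6625 is ≥ 69 and < 79 → C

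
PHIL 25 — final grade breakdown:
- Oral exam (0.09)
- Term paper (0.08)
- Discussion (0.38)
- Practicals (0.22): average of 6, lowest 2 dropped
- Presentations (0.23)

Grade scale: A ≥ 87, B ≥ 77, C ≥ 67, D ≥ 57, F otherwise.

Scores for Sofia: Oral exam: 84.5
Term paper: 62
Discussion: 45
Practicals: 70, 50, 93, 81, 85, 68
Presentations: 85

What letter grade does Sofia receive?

Practicals: drop 50, 68 → average of remaining 4 = 329/4 = 82.25
Weighted total:
  Oral exam 84.5 × 0.09 = 7.605
  Term paper 62 × 0.08 = 4.96
  Discussion 45 × 0.38 = 17.1
  Practicals 82.25 × 0.22 = 18.095
  Presentations 85 × 0.23 = 19.55
Sum = 67.31
67.31 is ≥ 67 and < 77 → C

C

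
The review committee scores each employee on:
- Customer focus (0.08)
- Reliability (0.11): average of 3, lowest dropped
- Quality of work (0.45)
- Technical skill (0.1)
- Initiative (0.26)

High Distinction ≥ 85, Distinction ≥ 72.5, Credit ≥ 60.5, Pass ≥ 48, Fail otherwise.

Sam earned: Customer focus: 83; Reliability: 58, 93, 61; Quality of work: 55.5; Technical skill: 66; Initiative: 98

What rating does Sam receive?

Reliability: drop 58 → average of remaining 2 = 154/2 = 77
Weighted total:
  Customer focus 83 × 0.08 = 6.64
  Reliability 77 × 0.11 = 8.47
  Quality of work 55.5 × 0.45 = 24.975
  Technical skill 66 × 0.1 = 6.6
  Initiative 98 × 0.26 = 25.48
Sum = 72.165
72.165 is ≥ 60.5 and < 72.5 → Credit

Credit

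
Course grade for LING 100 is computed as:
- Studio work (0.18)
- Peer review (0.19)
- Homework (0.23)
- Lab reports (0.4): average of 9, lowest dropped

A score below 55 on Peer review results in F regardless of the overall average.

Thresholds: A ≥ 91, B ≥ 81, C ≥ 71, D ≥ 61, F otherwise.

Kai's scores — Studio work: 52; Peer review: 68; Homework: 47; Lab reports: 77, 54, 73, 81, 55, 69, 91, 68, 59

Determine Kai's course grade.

Lab reports: drop 54 → average of remaining 8 = 573/8 = 71.625
Peer review score 68 ≥ 55: minimum met.
Weighted total:
  Studio work 52 × 0.18 = 9.36
  Peer review 68 × 0.19 = 12.92
  Homework 47 × 0.23 = 10.81
  Lab reports 71.625 × 0.4 = 28.65
Sum = 61.74
61.74 is ≥ 61 and < 71 → D

D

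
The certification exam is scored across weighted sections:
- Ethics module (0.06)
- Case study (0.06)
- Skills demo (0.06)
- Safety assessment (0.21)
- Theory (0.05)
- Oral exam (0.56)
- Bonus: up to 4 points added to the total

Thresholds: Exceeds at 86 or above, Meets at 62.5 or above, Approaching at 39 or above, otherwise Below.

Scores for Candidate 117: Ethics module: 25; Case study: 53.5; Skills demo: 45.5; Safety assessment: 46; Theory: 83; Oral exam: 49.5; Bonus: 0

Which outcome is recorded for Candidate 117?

Approaching

Weighted total:
  Ethics module 25 × 0.06 = 1.5
  Case study 53.5 × 0.06 = 3.21
  Skills demo 45.5 × 0.06 = 2.73
  Safety assessment 46 × 0.21 = 9.66
  Theory 83 × 0.05 = 4.15
  Oral exam 49.5 × 0.56 = 27.72
Sum = 48.97
Bonus: 48.97 + 0 = 48.97
48.97 is ≥ 39 and < 62.5 → Approaching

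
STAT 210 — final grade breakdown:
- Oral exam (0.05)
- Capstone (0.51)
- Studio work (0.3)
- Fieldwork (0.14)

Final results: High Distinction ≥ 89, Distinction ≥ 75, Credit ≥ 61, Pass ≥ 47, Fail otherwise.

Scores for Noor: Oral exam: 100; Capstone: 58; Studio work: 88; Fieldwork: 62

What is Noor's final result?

Credit

Weighted total:
  Oral exam 100 × 0.05 = 5
  Capstone 58 × 0.51 = 29.58
  Studio work 88 × 0.3 = 26.4
  Fieldwork 62 × 0.14 = 8.68
Sum = 69.66
69.66 is ≥ 61 and < 75 → Credit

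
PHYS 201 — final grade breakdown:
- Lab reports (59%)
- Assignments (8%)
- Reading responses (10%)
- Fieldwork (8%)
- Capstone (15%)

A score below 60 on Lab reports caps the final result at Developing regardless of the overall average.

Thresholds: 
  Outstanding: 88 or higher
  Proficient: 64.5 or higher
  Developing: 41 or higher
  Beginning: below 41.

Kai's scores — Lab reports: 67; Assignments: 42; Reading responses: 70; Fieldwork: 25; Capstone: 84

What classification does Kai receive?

Developing

Lab reports score 67 ≥ 60: minimum met.
Weighted total:
  Lab reports 67 × 0.59 = 39.53
  Assignments 42 × 0.08 = 3.36
  Reading responses 70 × 0.1 = 7
  Fieldwork 25 × 0.08 = 2
  Capstone 84 × 0.15 = 12.6
Sum = 64.49
64.49 is ≥ 41 and < 64.5 → Developing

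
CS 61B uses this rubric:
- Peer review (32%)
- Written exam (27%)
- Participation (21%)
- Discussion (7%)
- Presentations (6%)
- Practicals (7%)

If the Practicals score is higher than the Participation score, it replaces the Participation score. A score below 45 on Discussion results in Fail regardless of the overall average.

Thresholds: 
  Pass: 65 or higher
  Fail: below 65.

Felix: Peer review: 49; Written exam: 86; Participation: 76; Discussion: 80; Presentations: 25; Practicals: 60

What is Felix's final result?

Practicals (60) ≤ Participation (76), so Participation stays at 76.
Discussion score 80 ≥ 45: minimum met.
Weighted total:
  Peer review 49 × 0.32 = 15.68
  Written exam 86 × 0.27 = 23.22
  Participation 76 × 0.21 = 15.96
  Discussion 80 × 0.07 = 5.6
  Presentations 25 × 0.06 = 1.5
  Practicals 60 × 0.07 = 4.2
Sum = 66.16
66.16 ≥ 65 → Pass

Pass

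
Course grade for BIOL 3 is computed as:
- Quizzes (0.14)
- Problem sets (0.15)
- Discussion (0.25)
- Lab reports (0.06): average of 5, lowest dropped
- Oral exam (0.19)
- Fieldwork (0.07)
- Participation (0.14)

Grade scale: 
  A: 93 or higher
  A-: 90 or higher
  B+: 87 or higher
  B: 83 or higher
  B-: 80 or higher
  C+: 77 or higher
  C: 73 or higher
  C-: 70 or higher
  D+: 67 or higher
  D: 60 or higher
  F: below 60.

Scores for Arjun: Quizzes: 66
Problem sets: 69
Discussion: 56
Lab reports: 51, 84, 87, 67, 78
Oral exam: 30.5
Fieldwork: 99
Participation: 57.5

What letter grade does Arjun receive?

Lab reports: drop 51 → average of remaining 4 = 316/4 = 79
Weighted total:
  Quizzes 66 × 0.14 = 9.24
  Problem sets 69 × 0.15 = 10.35
  Discussion 56 × 0.25 = 14
  Lab reports 79 × 0.06 = 4.74
  Oral exam 30.5 × 0.19 = 5.795
  Fieldwork 99 × 0.07 = 6.93
  Participation 57.5 × 0.14 = 8.05
Sum = 59.105
59.105 < 60 → F

F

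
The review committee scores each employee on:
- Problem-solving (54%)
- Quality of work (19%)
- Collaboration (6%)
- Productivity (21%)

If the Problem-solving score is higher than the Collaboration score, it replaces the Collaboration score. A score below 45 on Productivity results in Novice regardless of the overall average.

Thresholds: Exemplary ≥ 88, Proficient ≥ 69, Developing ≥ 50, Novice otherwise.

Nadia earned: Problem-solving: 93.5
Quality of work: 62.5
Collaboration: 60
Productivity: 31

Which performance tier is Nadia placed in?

Novice

Problem-solving (93.5) > Collaboration (60), so Collaboration counts as 93.5.
Productivity score 31 < 45: minimum not met.
Weighted total:
  Problem-solving 93.5 × 0.54 = 50.49
  Quality of work 62.5 × 0.19 = 11.875
  Collaboration 93.5 × 0.06 = 5.61
  Productivity 31 × 0.21 = 6.51
Sum = 74.485
Because the Productivity minimum was not met, the result is Novice.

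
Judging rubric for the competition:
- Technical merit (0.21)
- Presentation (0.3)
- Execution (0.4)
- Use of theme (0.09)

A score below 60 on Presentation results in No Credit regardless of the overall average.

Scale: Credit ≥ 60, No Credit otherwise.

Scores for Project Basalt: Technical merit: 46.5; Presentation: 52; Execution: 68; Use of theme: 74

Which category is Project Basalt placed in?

Presentation score 52 < 60: minimum not met.
Weighted total:
  Technical merit 46.5 × 0.21 = 9.765
  Presentation 52 × 0.3 = 15.6
  Execution 68 × 0.4 = 27.2
  Use of theme 74 × 0.09 = 6.66
Sum = 59.225
Because the Presentation minimum was not met, the result is No Credit.

No Credit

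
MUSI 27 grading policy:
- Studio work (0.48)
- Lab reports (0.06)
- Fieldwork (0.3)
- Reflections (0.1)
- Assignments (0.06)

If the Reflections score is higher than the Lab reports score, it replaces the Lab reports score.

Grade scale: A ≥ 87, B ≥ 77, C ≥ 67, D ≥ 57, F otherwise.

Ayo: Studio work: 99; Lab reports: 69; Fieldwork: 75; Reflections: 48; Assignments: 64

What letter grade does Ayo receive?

Reflections (48) ≤ Lab reports (69), so Lab reports stays at 69.
Weighted total:
  Studio work 99 × 0.48 = 47.52
  Lab reports 69 × 0.06 = 4.14
  Fieldwork 75 × 0.3 = 22.5
  Reflections 48 × 0.1 = 4.8
  Assignments 64 × 0.06 = 3.84
Sum = 82.8
82.8 is ≥ 77 and < 87 → B

B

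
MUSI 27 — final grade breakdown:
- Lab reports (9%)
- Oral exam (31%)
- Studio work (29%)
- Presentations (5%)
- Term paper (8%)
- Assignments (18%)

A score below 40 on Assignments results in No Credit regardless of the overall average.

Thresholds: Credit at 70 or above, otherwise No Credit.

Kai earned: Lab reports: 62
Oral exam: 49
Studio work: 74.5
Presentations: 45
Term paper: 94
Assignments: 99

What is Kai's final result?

Assignments score 99 ≥ 40: minimum met.
Weighted total:
  Lab reports 62 × 0.09 = 5.58
  Oral exam 49 × 0.31 = 15.19
  Studio work 74.5 × 0.29 = 21.605
  Presentations 45 × 0.05 = 2.25
  Term paper 94 × 0.08 = 7.52
  Assignments 99 × 0.18 = 17.82
Sum = 69.965
69.965 < 70 → No Credit

No Credit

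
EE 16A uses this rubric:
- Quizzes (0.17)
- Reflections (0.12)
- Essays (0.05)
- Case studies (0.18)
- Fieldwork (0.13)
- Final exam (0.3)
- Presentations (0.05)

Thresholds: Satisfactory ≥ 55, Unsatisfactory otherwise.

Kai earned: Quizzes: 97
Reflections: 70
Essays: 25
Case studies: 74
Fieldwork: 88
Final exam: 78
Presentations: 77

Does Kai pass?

Weighted total:
  Quizzes 97 × 0.17 = 16.49
  Reflections 70 × 0.12 = 8.4
  Essays 25 × 0.05 = 1.25
  Case studies 74 × 0.18 = 13.32
  Fieldwork 88 × 0.13 = 11.44
  Final exam 78 × 0.3 = 23.4
  Presentations 77 × 0.05 = 3.85
Sum = 78.15
78.15 ≥ 55 → Satisfactory

Satisfactory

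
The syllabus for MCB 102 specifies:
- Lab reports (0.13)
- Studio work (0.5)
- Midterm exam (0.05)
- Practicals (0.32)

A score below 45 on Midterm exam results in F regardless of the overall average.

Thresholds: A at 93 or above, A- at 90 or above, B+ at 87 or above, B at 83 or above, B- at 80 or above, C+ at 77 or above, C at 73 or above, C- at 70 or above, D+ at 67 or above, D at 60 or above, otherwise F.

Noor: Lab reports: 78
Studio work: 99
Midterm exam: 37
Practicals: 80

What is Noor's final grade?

Midterm exam score 37 < 45: minimum not met.
Weighted total:
  Lab reports 78 × 0.13 = 10.14
  Studio work 99 × 0.5 = 49.5
  Midterm exam 37 × 0.05 = 1.85
  Practicals 80 × 0.32 = 25.6
Sum = 87.09
Because the Midterm exam minimum was not met, the result is F.

F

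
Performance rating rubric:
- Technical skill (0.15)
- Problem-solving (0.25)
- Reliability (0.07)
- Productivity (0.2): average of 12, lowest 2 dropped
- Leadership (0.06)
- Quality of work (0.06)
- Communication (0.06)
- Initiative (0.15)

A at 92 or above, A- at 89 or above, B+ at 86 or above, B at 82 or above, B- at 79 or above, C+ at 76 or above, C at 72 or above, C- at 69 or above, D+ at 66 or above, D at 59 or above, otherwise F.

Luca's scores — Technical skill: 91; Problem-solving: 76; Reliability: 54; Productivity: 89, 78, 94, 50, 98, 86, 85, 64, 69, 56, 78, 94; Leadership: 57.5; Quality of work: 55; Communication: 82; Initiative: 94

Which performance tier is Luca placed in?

Productivity: drop 50, 56 → average of remaining 10 = 835/10 = 83.5
Weighted total:
  Technical skill 91 × 0.15 = 13.65
  Problem-solving 76 × 0.25 = 19
  Reliability 54 × 0.07 = 3.78
  Productivity 83.5 × 0.2 = 16.7
  Leadership 57.5 × 0.06 = 3.45
  Quality of work 55 × 0.06 = 3.3
  Communication 82 × 0.06 = 4.92
  Initiative 94 × 0.15 = 14.1
Sum = 78.9
78.9 is ≥ 76 and < 79 → C+

C+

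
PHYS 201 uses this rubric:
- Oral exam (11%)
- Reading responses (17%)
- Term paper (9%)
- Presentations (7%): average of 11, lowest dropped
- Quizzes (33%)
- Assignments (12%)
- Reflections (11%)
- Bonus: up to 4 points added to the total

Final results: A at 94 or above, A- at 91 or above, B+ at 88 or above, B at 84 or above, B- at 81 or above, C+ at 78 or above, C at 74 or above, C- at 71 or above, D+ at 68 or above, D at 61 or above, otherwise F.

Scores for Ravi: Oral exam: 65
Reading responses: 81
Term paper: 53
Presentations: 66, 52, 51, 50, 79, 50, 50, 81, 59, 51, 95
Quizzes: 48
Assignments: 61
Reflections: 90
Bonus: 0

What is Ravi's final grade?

D

Presentations: drop 50 → average of remaining 10 = 634/10 = 63.4
Weighted total:
  Oral exam 65 × 0.11 = 7.15
  Reading responses 81 × 0.17 = 13.77
  Term paper 53 × 0.09 = 4.77
  Presentations 63.4 × 0.07 = 4.438
  Quizzes 48 × 0.33 = 15.84
  Assignments 61 × 0.12 = 7.32
  Reflections 90 × 0.11 = 9.9
Sum = 63.188
Bonus: 63.188 + 0 = 63.188
63.188 is ≥ 61 and < 68 → D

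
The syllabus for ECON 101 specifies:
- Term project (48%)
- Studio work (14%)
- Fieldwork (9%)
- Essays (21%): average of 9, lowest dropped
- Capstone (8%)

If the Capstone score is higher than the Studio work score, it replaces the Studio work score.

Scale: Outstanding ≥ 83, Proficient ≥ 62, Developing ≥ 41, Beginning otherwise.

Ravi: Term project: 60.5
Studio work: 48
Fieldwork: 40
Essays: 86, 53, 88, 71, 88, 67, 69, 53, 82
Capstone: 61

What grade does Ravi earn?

Developing

Essays: drop 53 → average of remaining 8 = 604/8 = 75.5
Capstone (61) > Studio work (48), so Studio work counts as 61.
Weighted total:
  Term project 60.5 × 0.48 = 29.04
  Studio work 61 × 0.14 = 8.54
  Fieldwork 40 × 0.09 = 3.6
  Essays 75.5 × 0.21 = 15.855
  Capstone 61 × 0.08 = 4.88
Sum = 61.915
61.915 is ≥ 41 and < 62 → Developing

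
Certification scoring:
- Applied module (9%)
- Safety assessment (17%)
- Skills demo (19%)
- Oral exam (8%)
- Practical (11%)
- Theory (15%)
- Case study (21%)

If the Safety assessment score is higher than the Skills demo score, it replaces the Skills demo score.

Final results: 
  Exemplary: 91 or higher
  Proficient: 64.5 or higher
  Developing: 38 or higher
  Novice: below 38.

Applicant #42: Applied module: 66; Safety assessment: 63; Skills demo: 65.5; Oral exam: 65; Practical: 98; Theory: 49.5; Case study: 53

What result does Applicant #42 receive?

Safety assessment (63) ≤ Skills demo (65.5), so Skills demo stays at 65.5.
Weighted total:
  Applied module 66 × 0.09 = 5.94
  Safety assessment 63 × 0.17 = 10.71
  Skills demo 65.5 × 0.19 = 12.445
  Oral exam 65 × 0.08 = 5.2
  Practical 98 × 0.11 = 10.78
  Theory 49.5 × 0.15 = 7.425
  Case study 53 × 0.21 = 11.13
Sum = 63.63
63.63 is ≥ 38 and < 64.5 → Developing

Developing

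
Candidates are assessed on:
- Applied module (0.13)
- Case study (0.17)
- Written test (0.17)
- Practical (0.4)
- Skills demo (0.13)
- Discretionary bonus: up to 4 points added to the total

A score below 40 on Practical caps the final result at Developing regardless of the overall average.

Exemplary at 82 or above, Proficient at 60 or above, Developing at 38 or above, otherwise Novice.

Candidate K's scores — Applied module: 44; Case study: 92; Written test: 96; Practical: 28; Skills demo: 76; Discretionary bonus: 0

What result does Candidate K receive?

Practical score 28 < 40: minimum not met.
Weighted total:
  Applied module 44 × 0.13 = 5.72
  Case study 92 × 0.17 = 15.64
  Written test 96 × 0.17 = 16.32
  Practical 28 × 0.4 = 11.2
  Skills demo 76 × 0.13 = 9.88
Sum = 58.76
Discretionary bonus: 58.76 + 0 = 58.76
58.76 would be Developing; cap at Developing applies → Developing.

Developing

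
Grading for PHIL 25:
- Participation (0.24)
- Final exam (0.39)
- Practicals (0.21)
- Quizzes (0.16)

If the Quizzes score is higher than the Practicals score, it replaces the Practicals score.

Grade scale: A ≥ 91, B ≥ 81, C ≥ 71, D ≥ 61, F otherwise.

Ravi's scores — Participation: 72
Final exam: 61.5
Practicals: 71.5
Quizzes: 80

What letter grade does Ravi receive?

Quizzes (80) > Practicals (71.5), so Practicals counts as 80.
Weighted total:
  Participation 72 × 0.24 = 17.28
  Final exam 61.5 × 0.39 = 23.985
  Practicals 80 × 0.21 = 16.8
  Quizzes 80 × 0.16 = 12.8
Sum = 70.865
70.865 is ≥ 61 and < 71 → D

D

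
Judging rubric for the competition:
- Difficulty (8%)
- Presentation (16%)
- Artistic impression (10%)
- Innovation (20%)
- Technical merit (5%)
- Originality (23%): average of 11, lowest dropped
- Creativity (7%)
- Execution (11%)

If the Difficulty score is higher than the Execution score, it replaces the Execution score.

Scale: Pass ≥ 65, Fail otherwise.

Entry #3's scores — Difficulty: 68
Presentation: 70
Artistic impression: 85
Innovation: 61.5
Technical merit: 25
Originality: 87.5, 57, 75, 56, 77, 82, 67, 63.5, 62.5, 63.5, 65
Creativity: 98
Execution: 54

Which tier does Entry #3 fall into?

Pass

Originality: drop 56 → average of remaining 10 = 700/10 = 70
Difficulty (68) > Execution (54), so Execution counts as 68.
Weighted total:
  Difficulty 68 × 0.08 = 5.44
  Presentation 70 × 0.16 = 11.2
  Artistic impression 85 × 0.1 = 8.5
  Innovation 61.5 × 0.2 = 12.3
  Technical merit 25 × 0.05 = 1.25
  Originality 70 × 0.23 = 16.1
  Creativity 98 × 0.07 = 6.86
  Execution 68 × 0.11 = 7.48
Sum = 69.13
69.13 ≥ 65 → Pass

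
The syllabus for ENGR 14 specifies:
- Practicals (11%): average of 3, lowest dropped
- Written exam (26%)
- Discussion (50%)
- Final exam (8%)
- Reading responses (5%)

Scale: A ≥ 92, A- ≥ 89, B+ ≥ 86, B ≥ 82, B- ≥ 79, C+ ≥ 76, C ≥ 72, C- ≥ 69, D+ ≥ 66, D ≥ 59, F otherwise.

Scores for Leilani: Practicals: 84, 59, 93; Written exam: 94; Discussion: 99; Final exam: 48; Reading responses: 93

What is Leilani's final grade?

A

Practicals: drop 59 → average of remaining 2 = 177/2 = 88.5
Weighted total:
  Practicals 88.5 × 0.11 = 9.735
  Written exam 94 × 0.26 = 24.44
  Discussion 99 × 0.5 = 49.5
  Final exam 48 × 0.08 = 3.84
  Reading responses 93 × 0.05 = 4.65
Sum = 92.165
92.165 ≥ 92 → A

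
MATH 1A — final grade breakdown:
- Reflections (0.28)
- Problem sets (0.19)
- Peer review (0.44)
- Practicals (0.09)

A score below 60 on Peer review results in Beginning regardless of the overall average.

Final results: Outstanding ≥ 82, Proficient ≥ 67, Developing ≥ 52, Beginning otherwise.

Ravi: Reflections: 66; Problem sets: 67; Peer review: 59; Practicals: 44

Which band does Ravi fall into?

Peer review score 59 < 60: minimum not met.
Weighted total:
  Reflections 66 × 0.28 = 18.48
  Problem sets 67 × 0.19 = 12.73
  Peer review 59 × 0.44 = 25.96
  Practicals 44 × 0.09 = 3.96
Sum = 61.13
Because the Peer review minimum was not met, the result is Beginning.

Beginning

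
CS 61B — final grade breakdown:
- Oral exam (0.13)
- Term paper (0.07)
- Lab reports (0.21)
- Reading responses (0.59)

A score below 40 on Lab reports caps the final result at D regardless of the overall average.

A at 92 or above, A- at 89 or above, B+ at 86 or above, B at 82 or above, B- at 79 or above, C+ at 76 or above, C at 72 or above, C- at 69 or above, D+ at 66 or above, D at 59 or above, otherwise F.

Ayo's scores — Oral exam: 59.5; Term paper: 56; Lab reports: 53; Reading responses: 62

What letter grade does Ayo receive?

Lab reports score 53 ≥ 40: minimum met.
Weighted total:
  Oral exam 59.5 × 0.13 = 7.735
  Term paper 56 × 0.07 = 3.92
  Lab reports 53 × 0.21 = 11.13
  Reading responses 62 × 0.59 = 36.58
Sum = 59.365
59.365 is ≥ 59 and < 66 → D

D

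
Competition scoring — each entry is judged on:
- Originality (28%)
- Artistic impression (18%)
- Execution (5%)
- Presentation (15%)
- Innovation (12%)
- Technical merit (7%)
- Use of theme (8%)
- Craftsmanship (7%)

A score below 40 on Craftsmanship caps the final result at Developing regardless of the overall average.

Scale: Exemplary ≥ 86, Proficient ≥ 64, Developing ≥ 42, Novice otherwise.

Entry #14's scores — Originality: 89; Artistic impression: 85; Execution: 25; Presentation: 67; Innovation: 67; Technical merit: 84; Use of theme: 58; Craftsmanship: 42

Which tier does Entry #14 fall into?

Proficient

Craftsmanship score 42 ≥ 40: minimum met.
Weighted total:
  Originality 89 × 0.28 = 24.92
  Artistic impression 85 × 0.18 = 15.3
  Execution 25 × 0.05 = 1.25
  Presentation 67 × 0.15 = 10.05
  Innovation 67 × 0.12 = 8.04
  Technical merit 84 × 0.07 = 5.88
  Use of theme 58 × 0.08 = 4.64
  Craftsmanship 42 × 0.07 = 2.94
Sum = 73.02
73.02 is ≥ 64 and < 86 → Proficient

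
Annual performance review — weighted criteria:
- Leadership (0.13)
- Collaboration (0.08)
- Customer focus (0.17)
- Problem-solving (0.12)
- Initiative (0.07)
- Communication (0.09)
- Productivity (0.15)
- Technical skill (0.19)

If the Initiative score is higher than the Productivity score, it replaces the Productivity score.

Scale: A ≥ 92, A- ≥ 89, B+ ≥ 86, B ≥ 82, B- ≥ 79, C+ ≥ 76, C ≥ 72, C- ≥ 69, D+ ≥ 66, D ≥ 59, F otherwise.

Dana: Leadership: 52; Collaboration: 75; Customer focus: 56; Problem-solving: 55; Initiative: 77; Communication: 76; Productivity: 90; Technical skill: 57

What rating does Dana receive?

D

Initiative (77) ≤ Productivity (90), so Productivity stays at 90.
Weighted total:
  Leadership 52 × 0.13 = 6.76
  Collaboration 75 × 0.08 = 6
  Customer focus 56 × 0.17 = 9.52
  Problem-solving 55 × 0.12 = 6.6
  Initiative 77 × 0.07 = 5.39
  Communication 76 × 0.09 = 6.84
  Productivity 90 × 0.15 = 13.5
  Technical skill 57 × 0.19 = 10.83
Sum = 65.44
65.44 is ≥ 59 and < 66 → D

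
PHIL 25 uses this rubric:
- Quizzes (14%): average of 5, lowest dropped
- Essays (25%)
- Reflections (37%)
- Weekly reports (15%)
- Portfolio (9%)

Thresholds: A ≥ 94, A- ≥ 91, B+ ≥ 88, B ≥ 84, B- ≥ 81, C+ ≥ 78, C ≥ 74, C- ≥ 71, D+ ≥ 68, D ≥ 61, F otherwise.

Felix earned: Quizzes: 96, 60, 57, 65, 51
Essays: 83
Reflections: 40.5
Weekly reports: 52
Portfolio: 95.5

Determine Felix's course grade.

D

Quizzes: drop 51 → average of remaining 4 = 278/4 = 69.5
Weighted total:
  Quizzes 69.5 × 0.14 = 9.73
  Essays 83 × 0.25 = 20.75
  Reflections 40.5 × 0.37 = 14.985
  Weekly reports 52 × 0.15 = 7.8
  Portfolio 95.5 × 0.09 = 8.595
Sum = 61.86
61.86 is ≥ 61 and < 68 → D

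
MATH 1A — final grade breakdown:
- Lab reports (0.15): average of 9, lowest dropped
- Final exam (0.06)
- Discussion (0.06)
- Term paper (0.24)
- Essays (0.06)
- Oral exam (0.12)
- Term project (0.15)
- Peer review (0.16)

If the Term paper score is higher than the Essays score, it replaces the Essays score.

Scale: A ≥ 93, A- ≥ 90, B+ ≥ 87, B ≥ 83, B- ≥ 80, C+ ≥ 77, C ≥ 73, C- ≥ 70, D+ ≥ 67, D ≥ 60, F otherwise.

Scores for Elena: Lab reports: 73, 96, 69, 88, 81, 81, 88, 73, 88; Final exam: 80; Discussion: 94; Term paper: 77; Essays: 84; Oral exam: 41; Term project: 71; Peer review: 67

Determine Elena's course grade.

C-

Lab reports: drop 69 → average of remaining 8 = 668/8 = 83.5
Term paper (77) ≤ Essays (84), so Essays stays at 84.
Weighted total:
  Lab reports 83.5 × 0.15 = 12.525
  Final exam 80 × 0.06 = 4.8
  Discussion 94 × 0.06 = 5.64
  Term paper 77 × 0.24 = 18.48
  Essays 84 × 0.06 = 5.04
  Oral exam 41 × 0.12 = 4.92
  Term project 71 × 0.15 = 10.65
  Peer review 67 × 0.16 = 10.72
Sum = 72.775
72.775 is ≥ 70 and < 73 → C-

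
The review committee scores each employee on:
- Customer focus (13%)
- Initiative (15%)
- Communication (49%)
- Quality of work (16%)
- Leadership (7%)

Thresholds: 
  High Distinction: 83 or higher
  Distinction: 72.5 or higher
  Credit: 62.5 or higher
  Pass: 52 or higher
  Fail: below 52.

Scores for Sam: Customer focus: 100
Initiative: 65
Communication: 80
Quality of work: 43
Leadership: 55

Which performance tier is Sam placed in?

Weighted total:
  Customer focus 100 × 0.13 = 13
  Initiative 65 × 0.15 = 9.75
  Communication 80 × 0.49 = 39.2
  Quality of work 43 × 0.16 = 6.88
  Leadership 55 × 0.07 = 3.85
Sum = 72.68
72.68 is ≥ 72.5 and < 83 → Distinction

Distinction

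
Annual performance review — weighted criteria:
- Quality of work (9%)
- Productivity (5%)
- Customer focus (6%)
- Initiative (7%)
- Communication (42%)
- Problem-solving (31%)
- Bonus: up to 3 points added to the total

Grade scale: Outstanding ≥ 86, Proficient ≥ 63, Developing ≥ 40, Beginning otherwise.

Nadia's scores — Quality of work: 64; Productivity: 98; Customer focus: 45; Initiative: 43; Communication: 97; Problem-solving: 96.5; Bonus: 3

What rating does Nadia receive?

Weighted total:
  Quality of work 64 × 0.09 = 5.76
  Productivity 98 × 0.05 = 4.9
  Customer focus 45 × 0.06 = 2.7
  Initiative 43 × 0.07 = 3.01
  Communication 97 × 0.42 = 40.74
  Problem-solving 96.5 × 0.31 = 29.915
Sum = 87.025
Bonus: 87.025 + 3 = 90.025
90.025 ≥ 86 → Outstanding

Outstanding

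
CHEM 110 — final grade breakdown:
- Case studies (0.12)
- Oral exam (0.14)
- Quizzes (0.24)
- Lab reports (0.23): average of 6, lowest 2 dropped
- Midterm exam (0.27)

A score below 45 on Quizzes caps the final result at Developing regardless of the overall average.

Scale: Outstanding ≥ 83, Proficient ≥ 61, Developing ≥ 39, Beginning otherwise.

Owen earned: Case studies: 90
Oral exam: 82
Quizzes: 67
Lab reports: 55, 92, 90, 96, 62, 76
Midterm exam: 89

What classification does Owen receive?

Lab reports: drop 55, 62 → average of remaining 4 = 354/4 = 88.5
Quizzes score 67 ≥ 45: minimum met.
Weighted total:
  Case studies 90 × 0.12 = 10.8
  Oral exam 82 × 0.14 = 11.48
  Quizzes 67 × 0.24 = 16.08
  Lab reports 88.5 × 0.23 = 20.355
  Midterm exam 89 × 0.27 = 24.03
Sum = 82.745
82.745 is ≥ 61 and < 83 → Proficient

Proficient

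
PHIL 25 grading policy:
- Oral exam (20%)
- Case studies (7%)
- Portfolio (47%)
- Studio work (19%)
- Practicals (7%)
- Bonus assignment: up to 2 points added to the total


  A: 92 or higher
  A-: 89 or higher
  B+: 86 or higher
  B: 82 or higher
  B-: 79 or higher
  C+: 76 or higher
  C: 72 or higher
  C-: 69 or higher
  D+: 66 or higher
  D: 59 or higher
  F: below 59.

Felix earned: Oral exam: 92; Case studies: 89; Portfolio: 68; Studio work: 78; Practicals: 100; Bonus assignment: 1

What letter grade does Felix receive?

Weighted total:
  Oral exam 92 × 0.2 = 18.4
  Case studies 89 × 0.07 = 6.23
  Portfolio 68 × 0.47 = 31.96
  Studio work 78 × 0.19 = 14.82
  Practicals 100 × 0.07 = 7
Sum = 78.41
Bonus assignment: 78.41 + 1 = 79.41
79.41 is ≥ 79 and < 82 → B-

B-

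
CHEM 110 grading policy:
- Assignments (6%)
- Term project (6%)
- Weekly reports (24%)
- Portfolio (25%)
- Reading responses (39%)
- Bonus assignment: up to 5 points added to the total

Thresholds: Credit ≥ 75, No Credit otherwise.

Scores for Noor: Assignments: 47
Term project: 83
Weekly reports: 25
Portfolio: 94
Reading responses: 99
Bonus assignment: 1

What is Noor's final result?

Credit

Weighted total:
  Assignments 47 × 0.06 = 2.82
  Term project 83 × 0.06 = 4.98
  Weekly reports 25 × 0.24 = 6
  Portfolio 94 × 0.25 = 23.5
  Reading responses 99 × 0.39 = 38.61
Sum = 75.91
Bonus assignment: 75.91 + 1 = 76.91
76.91 ≥ 75 → Credit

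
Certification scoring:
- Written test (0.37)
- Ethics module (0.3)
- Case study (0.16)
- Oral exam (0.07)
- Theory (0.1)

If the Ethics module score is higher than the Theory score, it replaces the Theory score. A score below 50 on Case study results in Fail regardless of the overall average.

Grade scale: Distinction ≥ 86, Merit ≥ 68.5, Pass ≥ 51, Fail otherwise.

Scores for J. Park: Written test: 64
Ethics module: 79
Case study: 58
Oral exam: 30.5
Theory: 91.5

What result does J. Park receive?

Pass

Ethics module (79) ≤ Theory (91.5), so Theory stays at 91.5.
Case study score 58 ≥ 50: minimum met.
Weighted total:
  Written test 64 × 0.37 = 23.68
  Ethics module 79 × 0.3 = 23.7
  Case study 58 × 0.16 = 9.28
  Oral exam 30.5 × 0.07 = 2.135
  Theory 91.5 × 0.1 = 9.15
Sum = 67.945
67.945 is ≥ 51 and < 68.5 → Pass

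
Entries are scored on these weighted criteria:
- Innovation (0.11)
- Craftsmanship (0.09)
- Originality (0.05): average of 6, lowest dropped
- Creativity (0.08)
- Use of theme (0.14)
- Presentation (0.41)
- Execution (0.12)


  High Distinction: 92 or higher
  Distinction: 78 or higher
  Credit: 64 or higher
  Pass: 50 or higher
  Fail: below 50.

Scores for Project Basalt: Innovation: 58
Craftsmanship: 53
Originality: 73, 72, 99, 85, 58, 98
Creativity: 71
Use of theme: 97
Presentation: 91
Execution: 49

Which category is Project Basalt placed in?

Credit

Originality: drop 58 → average of remaining 5 = 427/5 = 85.4
Weighted total:
  Innovation 58 × 0.11 = 6.38
  Craftsmanship 53 × 0.09 = 4.77
  Originality 85.4 × 0.05 = 4.27
  Creativity 71 × 0.08 = 5.68
  Use of theme 97 × 0.14 = 13.58
  Presentation 91 × 0.41 = 37.31
  Execution 49 × 0.12 = 5.88
Sum = 77.87
77.87 is ≥ 64 and < 78 → Credit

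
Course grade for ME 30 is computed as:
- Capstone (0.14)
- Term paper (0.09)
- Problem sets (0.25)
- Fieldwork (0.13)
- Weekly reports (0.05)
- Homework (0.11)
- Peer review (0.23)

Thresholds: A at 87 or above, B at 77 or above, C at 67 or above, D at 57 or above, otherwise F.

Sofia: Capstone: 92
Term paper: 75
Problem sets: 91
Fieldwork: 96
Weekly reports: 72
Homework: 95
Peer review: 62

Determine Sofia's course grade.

Weighted total:
  Capstone 92 × 0.14 = 12.88
  Term paper 75 × 0.09 = 6.75
  Problem sets 91 × 0.25 = 22.75
  Fieldwork 96 × 0.13 = 12.48
  Weekly reports 72 × 0.05 = 3.6
  Homework 95 × 0.11 = 10.45
  Peer review 62 × 0.23 = 14.26
Sum = 83.17
83.17 is ≥ 77 and < 87 → B

B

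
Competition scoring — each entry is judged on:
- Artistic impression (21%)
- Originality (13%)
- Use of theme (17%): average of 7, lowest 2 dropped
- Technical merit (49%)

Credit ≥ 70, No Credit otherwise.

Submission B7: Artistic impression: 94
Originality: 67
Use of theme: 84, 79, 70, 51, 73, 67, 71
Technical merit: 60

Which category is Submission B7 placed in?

Credit

Use of theme: drop 51, 67 → average of remaining 5 = 377/5 = 75.4
Weighted total:
  Artistic impression 94 × 0.21 = 19.74
  Originality 67 × 0.13 = 8.71
  Use of theme 75.4 × 0.17 = 12.818
  Technical merit 60 × 0.49 = 29.4
Sum = 70.668
70.668 ≥ 70 → Credit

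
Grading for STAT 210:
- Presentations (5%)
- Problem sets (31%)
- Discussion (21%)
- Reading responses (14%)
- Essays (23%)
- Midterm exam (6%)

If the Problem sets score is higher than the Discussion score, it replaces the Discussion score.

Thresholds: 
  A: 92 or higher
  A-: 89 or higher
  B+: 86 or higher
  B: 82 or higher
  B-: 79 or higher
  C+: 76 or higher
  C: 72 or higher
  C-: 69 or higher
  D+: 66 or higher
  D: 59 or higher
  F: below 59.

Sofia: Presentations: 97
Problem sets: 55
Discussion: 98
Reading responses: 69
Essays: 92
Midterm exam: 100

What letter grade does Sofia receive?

Problem sets (55) ≤ Discussion (98), so Discussion stays at 98.
Weighted total:
  Presentations 97 × 0.05 = 4.85
  Problem sets 55 × 0.31 = 17.05
  Discussion 98 × 0.21 = 20.58
  Reading responses 69 × 0.14 = 9.66
  Essays 92 × 0.23 = 21.16
  Midterm exam 100 × 0.06 = 6
Sum = 79.3
79.3 is ≥ 79 and < 82 → B-

B-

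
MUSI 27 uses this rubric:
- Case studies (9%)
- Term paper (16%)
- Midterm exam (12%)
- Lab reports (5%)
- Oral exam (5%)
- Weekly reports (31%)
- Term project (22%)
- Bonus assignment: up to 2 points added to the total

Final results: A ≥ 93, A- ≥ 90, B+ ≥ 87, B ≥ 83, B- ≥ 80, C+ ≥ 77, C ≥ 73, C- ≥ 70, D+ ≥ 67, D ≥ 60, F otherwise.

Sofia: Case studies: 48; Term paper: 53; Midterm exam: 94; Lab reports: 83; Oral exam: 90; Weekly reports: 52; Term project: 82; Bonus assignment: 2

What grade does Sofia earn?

D+

Weighted total:
  Case studies 48 × 0.09 = 4.32
  Term paper 53 × 0.16 = 8.48
  Midterm exam 94 × 0.12 = 11.28
  Lab reports 83 × 0.05 = 4.15
  Oral exam 90 × 0.05 = 4.5
  Weekly reports 52 × 0.31 = 16.12
  Term project 82 × 0.22 = 18.04
Sum = 66.89
Bonus assignment: 66.89 + 2 = 68.89
68.89 is ≥ 67 and < 70 → D+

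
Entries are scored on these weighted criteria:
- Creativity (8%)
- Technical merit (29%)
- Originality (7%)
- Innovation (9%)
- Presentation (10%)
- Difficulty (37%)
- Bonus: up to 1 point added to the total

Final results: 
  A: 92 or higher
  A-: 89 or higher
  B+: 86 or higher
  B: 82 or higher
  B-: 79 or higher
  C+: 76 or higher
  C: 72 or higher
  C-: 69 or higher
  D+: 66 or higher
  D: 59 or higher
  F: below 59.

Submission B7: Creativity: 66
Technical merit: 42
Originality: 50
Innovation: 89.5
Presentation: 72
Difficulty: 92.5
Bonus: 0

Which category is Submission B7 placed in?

Weighted total:
  Creativity 66 × 0.08 = 5.28
  Technical merit 42 × 0.29 = 12.18
  Originality 50 × 0.07 = 3.5
  Innovation 89.5 × 0.09 = 8.055
  Presentation 72 × 0.1 = 7.2
  Difficulty 92.5 × 0.37 = 34.225
Sum = 70.44
Bonus: 70.44 + 0 = 70.44
70.44 is ≥ 69 and < 72 → C-

C-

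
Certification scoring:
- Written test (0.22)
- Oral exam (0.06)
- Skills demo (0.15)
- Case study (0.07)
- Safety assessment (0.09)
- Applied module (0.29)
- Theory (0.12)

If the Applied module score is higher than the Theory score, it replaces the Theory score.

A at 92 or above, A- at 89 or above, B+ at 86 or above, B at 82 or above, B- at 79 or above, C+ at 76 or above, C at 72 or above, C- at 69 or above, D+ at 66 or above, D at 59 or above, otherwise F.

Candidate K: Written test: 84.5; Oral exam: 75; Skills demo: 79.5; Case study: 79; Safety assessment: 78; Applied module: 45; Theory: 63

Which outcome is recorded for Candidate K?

D+

Applied module (45) ≤ Theory (63), so Theory stays at 63.
Weighted total:
  Written test 84.5 × 0.22 = 18.59
  Oral exam 75 × 0.06 = 4.5
  Skills demo 79.5 × 0.15 = 11.925
  Case study 79 × 0.07 = 5.53
  Safety assessment 78 × 0.09 = 7.02
  Applied module 45 × 0.29 = 13.05
  Theory 63 × 0.12 = 7.56
Sum = 68.175
68.175 is ≥ 66 and < 69 → D+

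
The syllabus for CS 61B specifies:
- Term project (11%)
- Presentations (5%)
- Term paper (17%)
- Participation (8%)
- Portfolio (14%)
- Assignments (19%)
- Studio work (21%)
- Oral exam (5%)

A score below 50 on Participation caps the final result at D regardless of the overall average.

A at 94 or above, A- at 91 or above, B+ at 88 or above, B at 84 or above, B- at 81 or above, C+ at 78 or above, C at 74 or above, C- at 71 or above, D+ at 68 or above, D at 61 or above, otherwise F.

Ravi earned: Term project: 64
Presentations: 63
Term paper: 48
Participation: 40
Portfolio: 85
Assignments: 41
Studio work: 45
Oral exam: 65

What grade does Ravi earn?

F

Participation score 40 < 50: minimum not met.
Weighted total:
  Term project 64 × 0.11 = 7.04
  Presentations 63 × 0.05 = 3.15
  Term paper 48 × 0.17 = 8.16
  Participation 40 × 0.08 = 3.2
  Portfolio 85 × 0.14 = 11.9
  Assignments 41 × 0.19 = 7.79
  Studio work 45 × 0.21 = 9.45
  Oral exam 65 × 0.05 = 3.25
Sum = 53.94
53.94 would be F; cap at D applies → F.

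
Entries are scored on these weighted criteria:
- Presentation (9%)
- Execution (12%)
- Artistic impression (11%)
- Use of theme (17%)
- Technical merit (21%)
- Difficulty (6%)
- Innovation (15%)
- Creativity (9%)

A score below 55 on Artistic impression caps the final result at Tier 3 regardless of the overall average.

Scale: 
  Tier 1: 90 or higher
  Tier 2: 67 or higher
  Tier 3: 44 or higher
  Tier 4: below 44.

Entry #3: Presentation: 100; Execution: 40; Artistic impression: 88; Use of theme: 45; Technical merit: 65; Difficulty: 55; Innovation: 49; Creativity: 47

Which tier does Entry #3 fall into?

Artistic impression score 88 ≥ 55: minimum met.
Weighted total:
  Presentation 100 × 0.09 = 9
  Execution 40 × 0.12 = 4.8
  Artistic impression 88 × 0.11 = 9.68
  Use of theme 45 × 0.17 = 7.65
  Technical merit 65 × 0.21 = 13.65
  Difficulty 55 × 0.06 = 3.3
  Innovation 49 × 0.15 = 7.35
  Creativity 47 × 0.09 = 4.23
Sum = 59.66
59.66 is ≥ 44 and < 67 → Tier 3

Tier 3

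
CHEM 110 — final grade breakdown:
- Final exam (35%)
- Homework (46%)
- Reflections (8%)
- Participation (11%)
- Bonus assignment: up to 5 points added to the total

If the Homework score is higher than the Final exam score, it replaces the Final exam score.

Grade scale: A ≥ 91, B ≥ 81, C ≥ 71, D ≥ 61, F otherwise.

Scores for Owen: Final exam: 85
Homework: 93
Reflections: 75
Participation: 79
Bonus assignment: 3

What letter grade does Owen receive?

A

Homework (93) > Final exam (85), so Final exam counts as 93.
Weighted total:
  Final exam 93 × 0.35 = 32.55
  Homework 93 × 0.46 = 42.78
  Reflections 75 × 0.08 = 6
  Participation 79 × 0.11 = 8.69
Sum = 90.02
Bonus assignment: 90.02 + 3 = 93.02
93.02 ≥ 91 → A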